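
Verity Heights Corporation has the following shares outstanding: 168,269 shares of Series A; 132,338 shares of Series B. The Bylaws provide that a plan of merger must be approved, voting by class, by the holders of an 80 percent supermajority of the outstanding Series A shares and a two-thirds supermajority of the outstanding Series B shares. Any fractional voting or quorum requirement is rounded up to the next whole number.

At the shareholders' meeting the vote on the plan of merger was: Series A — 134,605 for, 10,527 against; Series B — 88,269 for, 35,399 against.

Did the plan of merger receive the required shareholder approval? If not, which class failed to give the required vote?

Series A: 4/5 of 168269 = 134615.20, rounded up to 134616; 134,616 required, 134,605 in favor — not approved.
Series B: 2/3 of 132338 = 88225.33, rounded up to 88226; 88,226 required, 88,269 in favor — approved.

Not approved — the Series A shares did not give the required vote.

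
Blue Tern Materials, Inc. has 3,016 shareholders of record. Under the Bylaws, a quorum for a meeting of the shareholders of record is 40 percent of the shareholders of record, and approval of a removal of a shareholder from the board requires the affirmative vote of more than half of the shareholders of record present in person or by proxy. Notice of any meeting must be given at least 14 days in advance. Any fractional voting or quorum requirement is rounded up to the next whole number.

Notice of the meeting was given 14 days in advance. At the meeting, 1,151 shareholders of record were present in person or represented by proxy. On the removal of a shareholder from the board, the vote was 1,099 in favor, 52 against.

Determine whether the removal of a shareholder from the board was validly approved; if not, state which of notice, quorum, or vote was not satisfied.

Invalid — quorum requirement not satisfied.

Notice: 14 days given; 14 required. Satisfied.
Quorum: 40% of 3,016 = 1,206.40, rounded up to 1,207; 1,151 present. Not satisfied.
Vote: requires a majority of those present (1,151); a majority of 1151 is 576, so 576 needed; 1,099 in favor. Satisfied.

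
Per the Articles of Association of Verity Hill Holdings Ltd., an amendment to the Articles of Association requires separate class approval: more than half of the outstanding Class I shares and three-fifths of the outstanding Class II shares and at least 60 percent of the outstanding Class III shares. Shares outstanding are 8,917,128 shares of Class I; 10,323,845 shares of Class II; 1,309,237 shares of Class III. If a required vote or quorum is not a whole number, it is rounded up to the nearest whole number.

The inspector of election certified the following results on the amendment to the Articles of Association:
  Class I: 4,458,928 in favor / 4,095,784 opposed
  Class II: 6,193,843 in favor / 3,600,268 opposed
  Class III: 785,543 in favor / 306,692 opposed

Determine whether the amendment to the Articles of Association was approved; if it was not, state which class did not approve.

Class I: a majority of 8917128 is 4458565; 4,458,565 required, 4,458,928 in favor — approved.
Class II: 3/5 of 10323845 = 6194307; 6,194,307 required, 6,193,843 in favor — not approved.
Class III: 3/5 of 1309237 = 785542.20, rounded up to 785543; 785,543 required, 785,543 in favor — approved.

Not approved — the Class II shares did not give the required vote.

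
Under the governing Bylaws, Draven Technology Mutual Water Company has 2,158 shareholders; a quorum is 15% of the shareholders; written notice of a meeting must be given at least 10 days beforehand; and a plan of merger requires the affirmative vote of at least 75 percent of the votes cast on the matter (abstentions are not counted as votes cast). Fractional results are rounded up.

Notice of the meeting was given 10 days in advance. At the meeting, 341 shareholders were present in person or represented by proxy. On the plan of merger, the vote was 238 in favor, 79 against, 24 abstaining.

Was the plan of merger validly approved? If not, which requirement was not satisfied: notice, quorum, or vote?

Notice: 10 days given; 10 required. Satisfied.
Quorum: 15% of 2,158 = 323.70, rounded up to 324; 341 present. Satisfied.
Vote: requires three-fourths of the votes cast (341 − 24 abstaining = 317); 3/4 of 317 = 237.75, rounded up to 238, so 238 needed; 238 in favor. Satisfied.

Valid — all requirements satisfied.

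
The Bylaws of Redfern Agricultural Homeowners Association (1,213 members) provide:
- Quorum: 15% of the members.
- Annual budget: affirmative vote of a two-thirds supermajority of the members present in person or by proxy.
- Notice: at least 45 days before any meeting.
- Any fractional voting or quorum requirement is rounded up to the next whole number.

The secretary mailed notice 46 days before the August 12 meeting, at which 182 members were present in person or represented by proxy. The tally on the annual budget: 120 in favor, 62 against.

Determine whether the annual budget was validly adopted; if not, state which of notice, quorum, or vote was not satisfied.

Invalid — vote requirement not satisfied.

Notice: 46 days given; 45 required. Satisfied.
Quorum: 15% of 1,213 = 181.95, rounded up to 182; 182 present. Satisfied.
Vote: requires two-thirds of those present (182); 2/3 of 182 = 121.33, rounded up to 122, so 122 needed; 120 in favor. Not satisfied.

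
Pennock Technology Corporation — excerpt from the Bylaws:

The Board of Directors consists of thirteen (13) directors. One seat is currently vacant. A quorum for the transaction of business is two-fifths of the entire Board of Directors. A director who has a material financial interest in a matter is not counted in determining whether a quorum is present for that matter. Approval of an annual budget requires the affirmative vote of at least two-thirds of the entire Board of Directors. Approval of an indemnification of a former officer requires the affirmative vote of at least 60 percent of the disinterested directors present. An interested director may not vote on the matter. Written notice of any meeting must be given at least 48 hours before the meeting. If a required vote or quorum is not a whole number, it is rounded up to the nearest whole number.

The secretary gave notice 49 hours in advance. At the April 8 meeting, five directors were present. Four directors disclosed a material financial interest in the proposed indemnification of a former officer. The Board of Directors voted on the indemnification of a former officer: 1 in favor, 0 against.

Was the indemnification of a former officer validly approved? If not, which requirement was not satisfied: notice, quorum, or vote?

Notice: 49 hours given; 48 required (49 ≥ 48). Satisfied.
Quorum: 5 present, but the 4 interested directors do not count, leaving 1. Quorum is 6. Not satisfied.
Vote: the indemnification of a former officer requires three-fifths of the disinterested directors present (5 − 4 = 1). 3/5 of 1 = 0.60, rounded up to 1, so 1 affirmative vote is needed; 1 voted in favor. Satisfied. (Moot — without a quorum no business can be validly transacted.)

Invalid — quorum requirement not satisfied.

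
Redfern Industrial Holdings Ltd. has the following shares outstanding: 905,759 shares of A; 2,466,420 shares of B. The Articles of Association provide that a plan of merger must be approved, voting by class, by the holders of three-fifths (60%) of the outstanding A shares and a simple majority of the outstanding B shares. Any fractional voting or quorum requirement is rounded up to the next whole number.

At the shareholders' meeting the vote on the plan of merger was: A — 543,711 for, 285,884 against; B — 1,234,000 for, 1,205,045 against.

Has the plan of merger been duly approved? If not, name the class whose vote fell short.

A: 3/5 of 905759 = 543455.40, rounded up to 543456; 543,456 required, 543,711 in favor — approved.
B: a majority of 2466420 is 1233211; 1,233,211 required, 1,234,000 in favor — approved.

Approved — every class gave the required vote.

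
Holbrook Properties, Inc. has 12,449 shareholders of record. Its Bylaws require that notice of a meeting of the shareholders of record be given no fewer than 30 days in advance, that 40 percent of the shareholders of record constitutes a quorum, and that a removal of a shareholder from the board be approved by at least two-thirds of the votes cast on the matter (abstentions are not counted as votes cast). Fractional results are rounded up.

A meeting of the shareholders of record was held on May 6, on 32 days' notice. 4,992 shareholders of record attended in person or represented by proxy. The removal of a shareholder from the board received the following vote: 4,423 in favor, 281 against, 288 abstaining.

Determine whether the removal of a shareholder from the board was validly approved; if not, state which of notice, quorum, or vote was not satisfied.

Notice: 32 days given; 30 required. Satisfied.
Quorum: 40% of 12,449 = 4,979.60, rounded up to 4,980; 4,992 present. Satisfied.
Vote: requires two-thirds of the votes cast (4,992 − 288 abstaining = 4,704); 2/3 of 4704 = 3136, so 3,136 needed; 4,423 in favor. Satisfied.

Valid — all requirements satisfied.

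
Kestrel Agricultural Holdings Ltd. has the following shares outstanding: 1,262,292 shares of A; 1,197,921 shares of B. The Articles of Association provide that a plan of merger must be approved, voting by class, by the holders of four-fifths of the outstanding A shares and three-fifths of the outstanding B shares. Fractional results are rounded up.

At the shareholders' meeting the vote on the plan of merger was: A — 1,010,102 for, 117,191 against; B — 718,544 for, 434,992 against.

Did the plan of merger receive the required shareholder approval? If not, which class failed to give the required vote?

Not approved — the B shares did not give the required vote.

A: 4/5 of 1262292 = 1009833.60, rounded up to 1009834; 1,009,834 required, 1,010,102 in favor — approved.
B: 3/5 of 1197921 = 718752.60, rounded up to 718753; 718,753 required, 718,544 in favor — not approved.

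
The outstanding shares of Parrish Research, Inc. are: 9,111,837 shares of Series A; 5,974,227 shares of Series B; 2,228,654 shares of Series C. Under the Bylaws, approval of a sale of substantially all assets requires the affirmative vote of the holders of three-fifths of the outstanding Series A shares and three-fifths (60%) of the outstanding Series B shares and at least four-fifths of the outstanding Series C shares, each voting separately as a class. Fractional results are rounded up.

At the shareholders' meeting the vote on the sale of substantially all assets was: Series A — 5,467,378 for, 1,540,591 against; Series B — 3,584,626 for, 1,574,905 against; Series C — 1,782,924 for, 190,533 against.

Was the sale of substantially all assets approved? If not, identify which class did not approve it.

Series A: 3/5 of 9111837 = 5467102.20, rounded up to 5467103; 5,467,103 required, 5,467,378 in favor — approved.
Series B: 3/5 of 5974227 = 3584536.20, rounded up to 3584537; 3,584,537 required, 3,584,626 in favor — approved.
Series C: 4/5 of 2228654 = 1782923.20, rounded up to 1782924; 1,782,924 required, 1,782,924 in favor — approved.

Approved — every class gave the required vote.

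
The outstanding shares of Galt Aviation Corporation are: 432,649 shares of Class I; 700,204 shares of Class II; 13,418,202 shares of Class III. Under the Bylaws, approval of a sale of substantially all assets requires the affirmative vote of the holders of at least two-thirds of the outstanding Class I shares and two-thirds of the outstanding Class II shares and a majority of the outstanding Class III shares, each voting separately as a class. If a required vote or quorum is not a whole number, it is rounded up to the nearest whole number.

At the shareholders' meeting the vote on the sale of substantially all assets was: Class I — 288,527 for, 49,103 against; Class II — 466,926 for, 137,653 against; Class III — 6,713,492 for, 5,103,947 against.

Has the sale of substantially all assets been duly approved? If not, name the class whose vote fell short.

Approved — every class gave the required vote.

Class I: 2/3 of 432649 = 288432.67, rounded up to 288433; 288,433 required, 288,527 in favor — approved.
Class II: 2/3 of 700204 = 466802.67, rounded up to 466803; 466,803 required, 466,926 in favor — approved.
Class III: a majority of 13418202 is 6709102; 6,709,102 required, 6,713,492 in favor — approved.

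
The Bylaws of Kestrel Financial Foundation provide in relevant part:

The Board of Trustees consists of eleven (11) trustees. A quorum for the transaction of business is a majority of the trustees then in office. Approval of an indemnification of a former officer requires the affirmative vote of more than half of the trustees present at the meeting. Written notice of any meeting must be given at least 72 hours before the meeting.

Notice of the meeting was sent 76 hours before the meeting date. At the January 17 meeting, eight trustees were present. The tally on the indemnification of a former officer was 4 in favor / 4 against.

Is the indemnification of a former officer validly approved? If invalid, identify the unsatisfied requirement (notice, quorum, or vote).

Invalid — vote requirement not satisfied.

Notice: 76 hours given; 72 required (76 ≥ 72). Satisfied.
Quorum: 8 present; quorum is 6. Satisfied.
Vote: the indemnification of a former officer requires a majority of the trustees present (8). A majority of 8 is 5, so 5 affirmative votes are needed; 4 voted in favor. Not satisfied.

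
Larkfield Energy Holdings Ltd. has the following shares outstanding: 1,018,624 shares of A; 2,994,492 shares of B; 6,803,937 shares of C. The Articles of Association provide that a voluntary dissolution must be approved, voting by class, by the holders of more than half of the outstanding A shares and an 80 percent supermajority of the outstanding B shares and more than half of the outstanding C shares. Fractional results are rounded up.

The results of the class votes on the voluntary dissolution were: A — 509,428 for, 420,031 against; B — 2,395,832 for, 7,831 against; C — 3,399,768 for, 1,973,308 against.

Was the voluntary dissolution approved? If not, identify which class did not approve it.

A: a majority of 1018624 is 509313; 509,313 required, 509,428 in favor — approved.
B: 4/5 of 2994492 = 2395593.60, rounded up to 2395594; 2,395,594 required, 2,395,832 in favor — approved.
C: a majority of 6803937 is 3401969; 3,401,969 required, 3,399,768 in favor — not approved.

Not approved — the C shares did not give the required vote.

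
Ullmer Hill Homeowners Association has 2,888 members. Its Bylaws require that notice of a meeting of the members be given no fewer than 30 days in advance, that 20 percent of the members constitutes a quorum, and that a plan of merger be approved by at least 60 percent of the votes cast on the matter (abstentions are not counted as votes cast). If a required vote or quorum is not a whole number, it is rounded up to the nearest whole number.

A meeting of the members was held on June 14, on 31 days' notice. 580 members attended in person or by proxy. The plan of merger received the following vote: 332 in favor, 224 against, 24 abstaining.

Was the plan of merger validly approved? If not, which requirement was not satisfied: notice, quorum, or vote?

Notice: 31 days given; 30 required. Satisfied.
Quorum: 20% of 2,888 = 577.60, rounded up to 578; 580 present. Satisfied.
Vote: requires three-fifths of the votes cast (580 − 24 abstaining = 556); 3/5 of 556 = 333.60, rounded up to 334, so 334 needed; 332 in favor. Not satisfied.

Invalid — vote requirement not satisfied.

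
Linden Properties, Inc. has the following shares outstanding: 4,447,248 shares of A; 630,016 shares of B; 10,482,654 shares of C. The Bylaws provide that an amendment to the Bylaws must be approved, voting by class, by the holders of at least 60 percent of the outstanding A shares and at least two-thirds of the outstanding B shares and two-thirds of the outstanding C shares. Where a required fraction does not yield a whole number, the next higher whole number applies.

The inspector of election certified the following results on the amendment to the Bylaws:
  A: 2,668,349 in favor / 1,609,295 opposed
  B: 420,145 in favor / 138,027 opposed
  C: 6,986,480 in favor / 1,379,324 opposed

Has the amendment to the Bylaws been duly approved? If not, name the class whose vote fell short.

Not approved — the C shares did not give the required vote.

A: 3/5 of 4447248 = 2668348.80, rounded up to 2668349; 2,668,349 required, 2,668,349 in favor — approved.
B: 2/3 of 630016 = 420010.67, rounded up to 420011; 420,011 required, 420,145 in favor — approved.
C: 2/3 of 10482654 = 6988436; 6,988,436 required, 6,986,480 in favor — not approved.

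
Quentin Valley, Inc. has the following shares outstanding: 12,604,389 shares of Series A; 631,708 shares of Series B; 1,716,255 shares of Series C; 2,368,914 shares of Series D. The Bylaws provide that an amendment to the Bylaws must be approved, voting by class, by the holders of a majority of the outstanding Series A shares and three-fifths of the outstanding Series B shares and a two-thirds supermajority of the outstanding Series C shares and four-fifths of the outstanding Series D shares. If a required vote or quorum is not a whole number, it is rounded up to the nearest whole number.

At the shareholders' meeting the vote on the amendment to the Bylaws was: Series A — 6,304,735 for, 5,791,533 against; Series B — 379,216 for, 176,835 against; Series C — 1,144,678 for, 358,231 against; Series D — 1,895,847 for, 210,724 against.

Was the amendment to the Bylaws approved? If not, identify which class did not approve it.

Series A: a majority of 12604389 is 6302195; 6,302,195 required, 6,304,735 in favor — approved.
Series B: 3/5 of 631708 = 379024.80, rounded up to 379025; 379,025 required, 379,216 in favor — approved.
Series C: 2/3 of 1716255 = 1144170; 1,144,170 required, 1,144,678 in favor — approved.
Series D: 4/5 of 2368914 = 1895131.20, rounded up to 1895132; 1,895,132 required, 1,895,847 in favor — approved.

Approved — every class gave the required vote.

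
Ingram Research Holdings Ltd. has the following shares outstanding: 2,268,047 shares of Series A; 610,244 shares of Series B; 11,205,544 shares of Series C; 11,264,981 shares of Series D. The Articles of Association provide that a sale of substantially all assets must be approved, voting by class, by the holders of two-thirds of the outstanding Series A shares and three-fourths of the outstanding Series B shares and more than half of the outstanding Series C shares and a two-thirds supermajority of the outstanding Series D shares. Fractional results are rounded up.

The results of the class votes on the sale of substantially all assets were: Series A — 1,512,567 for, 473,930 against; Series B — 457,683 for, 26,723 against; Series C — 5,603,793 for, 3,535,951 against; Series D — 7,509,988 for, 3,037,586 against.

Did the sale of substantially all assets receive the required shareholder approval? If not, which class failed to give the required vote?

Approved — every class gave the required vote.

Series A: 2/3 of 2268047 = 1512031.33, rounded up to 1512032; 1,512,032 required, 1,512,567 in favor — approved.
Series B: 3/4 of 610244 = 457683; 457,683 required, 457,683 in favor — approved.
Series C: a majority of 11205544 is 5602773; 5,602,773 required, 5,603,793 in favor — approved.
Series D: 2/3 of 11264981 = 7509987.33, rounded up to 7509988; 7,509,988 required, 7,509,988 in favor — approved.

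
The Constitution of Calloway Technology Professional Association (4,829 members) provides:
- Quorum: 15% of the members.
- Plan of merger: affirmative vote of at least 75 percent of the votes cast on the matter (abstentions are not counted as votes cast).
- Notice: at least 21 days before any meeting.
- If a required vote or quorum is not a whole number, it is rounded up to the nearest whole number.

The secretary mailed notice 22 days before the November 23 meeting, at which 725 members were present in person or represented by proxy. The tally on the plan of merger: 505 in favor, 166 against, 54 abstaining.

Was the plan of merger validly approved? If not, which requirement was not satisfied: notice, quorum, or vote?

Notice: 22 days given; 21 required. Satisfied.
Quorum: 15% of 4,829 = 724.35, rounded up to 725; 725 present. Satisfied.
Vote: requires three-fourths of the votes cast (725 − 54 abstaining = 671); 3/4 of 671 = 503.25, rounded up to 504, so 504 needed; 505 in favor. Satisfied.

Valid — all requirements satisfied.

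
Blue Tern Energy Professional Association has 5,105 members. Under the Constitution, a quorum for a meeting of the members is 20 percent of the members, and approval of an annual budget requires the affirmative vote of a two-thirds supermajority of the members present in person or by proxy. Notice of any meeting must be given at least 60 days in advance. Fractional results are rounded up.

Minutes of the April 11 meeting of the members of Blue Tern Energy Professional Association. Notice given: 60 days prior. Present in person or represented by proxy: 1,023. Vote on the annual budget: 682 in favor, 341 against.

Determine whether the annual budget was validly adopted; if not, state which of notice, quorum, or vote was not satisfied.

Notice: 60 days given; 60 required. Satisfied.
Quorum: 20% of 5,105 = 1,021; 1,023 present. Satisfied.
Vote: requires two-thirds of those present (1,023); 2/3 of 1023 = 682, so 682 needed; 682 in favor. Satisfied.

Valid — all requirements satisfied.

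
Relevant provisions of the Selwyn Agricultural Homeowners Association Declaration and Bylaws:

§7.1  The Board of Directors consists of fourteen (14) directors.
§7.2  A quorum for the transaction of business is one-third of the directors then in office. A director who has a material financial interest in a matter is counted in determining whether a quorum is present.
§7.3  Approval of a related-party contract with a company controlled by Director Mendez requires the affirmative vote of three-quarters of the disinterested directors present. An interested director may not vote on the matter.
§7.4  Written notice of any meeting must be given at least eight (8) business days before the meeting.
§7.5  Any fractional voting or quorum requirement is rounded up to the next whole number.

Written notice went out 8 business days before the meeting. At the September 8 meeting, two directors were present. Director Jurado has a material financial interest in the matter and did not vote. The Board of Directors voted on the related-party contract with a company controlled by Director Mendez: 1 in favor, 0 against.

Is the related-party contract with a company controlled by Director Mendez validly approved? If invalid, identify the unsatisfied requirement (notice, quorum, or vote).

Invalid — quorum requirement not satisfied.

Notice: 8 business days given; 8 required (8 ≥ 8). Satisfied.
Quorum: 2 present (interested directors count toward quorum); quorum is 5. Not satisfied.
Vote: the related-party contract with a company controlled by Director Mendez requires three-fourths of the disinterested directors present (2 − 1 = 1). 3/4 of 1 = 0.75, rounded up to 1, so 1 affirmative vote is needed; 1 voted in favor. Satisfied. (Moot — without a quorum no business can be validly transacted.)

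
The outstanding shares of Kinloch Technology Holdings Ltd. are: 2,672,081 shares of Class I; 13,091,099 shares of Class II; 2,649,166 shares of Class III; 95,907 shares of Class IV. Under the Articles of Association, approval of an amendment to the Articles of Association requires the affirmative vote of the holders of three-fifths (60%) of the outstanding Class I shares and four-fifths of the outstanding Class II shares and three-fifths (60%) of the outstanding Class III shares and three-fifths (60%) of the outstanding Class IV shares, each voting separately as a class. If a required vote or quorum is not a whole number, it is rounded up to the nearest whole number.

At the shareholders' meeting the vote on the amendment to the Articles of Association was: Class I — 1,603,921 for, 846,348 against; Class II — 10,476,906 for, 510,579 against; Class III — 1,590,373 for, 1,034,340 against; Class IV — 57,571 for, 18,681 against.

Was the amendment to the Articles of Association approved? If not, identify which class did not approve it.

Approved — every class gave the required vote.

Class I: 3/5 of 2672081 = 1603248.60, rounded up to 1603249; 1,603,249 required, 1,603,921 in favor — approved.
Class II: 4/5 of 13091099 = 10472879.20, rounded up to 10472880; 10,472,880 required, 10,476,906 in favor — approved.
Class III: 3/5 of 2649166 = 1589499.60, rounded up to 1589500; 1,589,500 required, 1,590,373 in favor — approved.
Class IV: 3/5 of 95907 = 57544.20, rounded up to 57545; 57,545 required, 57,571 in favor — approved.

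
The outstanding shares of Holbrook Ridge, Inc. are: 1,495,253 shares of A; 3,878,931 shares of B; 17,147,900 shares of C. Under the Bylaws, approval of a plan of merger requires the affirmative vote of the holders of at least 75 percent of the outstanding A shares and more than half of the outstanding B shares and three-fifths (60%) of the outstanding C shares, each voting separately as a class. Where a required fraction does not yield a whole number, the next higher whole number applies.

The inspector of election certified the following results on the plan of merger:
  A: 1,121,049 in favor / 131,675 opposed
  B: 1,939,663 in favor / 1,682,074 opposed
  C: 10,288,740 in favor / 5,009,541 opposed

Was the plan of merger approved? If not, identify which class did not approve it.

Not approved — the A shares did not give the required vote.

A: 3/4 of 1495253 = 1121439.75, rounded up to 1121440; 1,121,440 required, 1,121,049 in favor — not approved.
B: a majority of 3878931 is 1939466; 1,939,466 required, 1,939,663 in favor — approved.
C: 3/5 of 17147900 = 10288740; 10,288,740 required, 10,288,740 in favor — approved.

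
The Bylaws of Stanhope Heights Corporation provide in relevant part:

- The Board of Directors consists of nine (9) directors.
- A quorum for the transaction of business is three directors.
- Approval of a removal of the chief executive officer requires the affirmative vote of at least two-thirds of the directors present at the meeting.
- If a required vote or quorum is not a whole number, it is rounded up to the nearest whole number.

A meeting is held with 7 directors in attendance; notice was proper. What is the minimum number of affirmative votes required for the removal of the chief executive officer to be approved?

5

The removal of the chief executive officer requires two-thirds of the directors present (7).
2/3 of 7 = 4.67, rounded up to 5.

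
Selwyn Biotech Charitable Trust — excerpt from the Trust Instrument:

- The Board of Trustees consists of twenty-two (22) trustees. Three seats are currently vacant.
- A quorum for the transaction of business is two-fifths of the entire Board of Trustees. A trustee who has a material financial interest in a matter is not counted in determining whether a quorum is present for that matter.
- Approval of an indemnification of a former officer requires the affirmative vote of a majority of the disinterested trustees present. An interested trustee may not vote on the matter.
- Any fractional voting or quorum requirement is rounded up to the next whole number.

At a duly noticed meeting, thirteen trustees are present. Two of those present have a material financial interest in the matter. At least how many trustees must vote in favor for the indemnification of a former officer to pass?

The indemnification of a former officer requires a majority of the disinterested trustees present (13 − 2 = 11).
A majority of 11 is 6.

6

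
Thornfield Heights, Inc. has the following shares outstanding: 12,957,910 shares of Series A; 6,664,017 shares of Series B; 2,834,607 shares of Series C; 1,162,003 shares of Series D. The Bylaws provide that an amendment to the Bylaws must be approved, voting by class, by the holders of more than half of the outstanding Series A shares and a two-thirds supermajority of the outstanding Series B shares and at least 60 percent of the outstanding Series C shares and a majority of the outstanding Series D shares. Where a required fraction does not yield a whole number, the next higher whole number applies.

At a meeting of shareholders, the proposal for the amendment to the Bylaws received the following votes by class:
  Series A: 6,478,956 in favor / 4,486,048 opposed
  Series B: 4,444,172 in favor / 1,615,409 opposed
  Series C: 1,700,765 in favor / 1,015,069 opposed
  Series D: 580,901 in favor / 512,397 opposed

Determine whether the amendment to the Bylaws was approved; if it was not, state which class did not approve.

Series A: a majority of 12957910 is 6478956; 6,478,956 required, 6,478,956 in favor — approved.
Series B: 2/3 of 6664017 = 4442678; 4,442,678 required, 4,444,172 in favor — approved.
Series C: 3/5 of 2834607 = 1700764.20, rounded up to 1700765; 1,700,765 required, 1,700,765 in favor — approved.
Series D: a majority of 1162003 is 581002; 581,002 required, 580,901 in favor — not approved.

Not approved — the Series D shares did not give the required vote.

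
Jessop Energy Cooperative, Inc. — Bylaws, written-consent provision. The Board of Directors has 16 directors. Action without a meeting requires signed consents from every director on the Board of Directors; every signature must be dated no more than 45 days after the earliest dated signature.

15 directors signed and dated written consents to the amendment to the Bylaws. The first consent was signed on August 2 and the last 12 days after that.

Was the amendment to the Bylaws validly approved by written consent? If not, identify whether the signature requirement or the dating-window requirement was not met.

Signatures required: every one of 16 — unanimous means all 16, so 16 needed; 15 signed. Insufficient.
Dating window: the latest signature is 12 days after the earliest; the limit is 45 days. Within the window.

Not effective — insufficient signatures.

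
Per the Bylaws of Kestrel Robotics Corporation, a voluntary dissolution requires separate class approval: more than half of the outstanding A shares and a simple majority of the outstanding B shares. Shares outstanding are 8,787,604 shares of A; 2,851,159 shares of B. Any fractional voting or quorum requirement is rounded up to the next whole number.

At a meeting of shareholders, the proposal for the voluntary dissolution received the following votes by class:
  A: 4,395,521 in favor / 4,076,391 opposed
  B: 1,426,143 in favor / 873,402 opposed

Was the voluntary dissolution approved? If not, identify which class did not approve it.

Approved — every class gave the required vote.

A: a majority of 8787604 is 4393803; 4,393,803 required, 4,395,521 in favor — approved.
B: a majority of 2851159 is 1425580; 1,425,580 required, 1,426,143 in favor — approved.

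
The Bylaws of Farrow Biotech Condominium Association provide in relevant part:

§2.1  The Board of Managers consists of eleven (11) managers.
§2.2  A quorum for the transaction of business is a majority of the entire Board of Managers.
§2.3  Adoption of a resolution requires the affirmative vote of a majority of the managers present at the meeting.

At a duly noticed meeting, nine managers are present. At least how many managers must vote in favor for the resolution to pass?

5

The resolution requires a majority of the managers present (9).
A majority of 9 is 5.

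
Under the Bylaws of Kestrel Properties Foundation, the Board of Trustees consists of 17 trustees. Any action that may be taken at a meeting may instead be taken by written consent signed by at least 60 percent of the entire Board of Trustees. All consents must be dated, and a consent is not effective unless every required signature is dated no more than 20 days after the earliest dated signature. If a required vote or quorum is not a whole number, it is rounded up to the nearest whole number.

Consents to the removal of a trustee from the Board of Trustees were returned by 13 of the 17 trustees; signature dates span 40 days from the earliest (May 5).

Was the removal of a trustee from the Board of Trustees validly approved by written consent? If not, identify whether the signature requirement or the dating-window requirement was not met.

Not effective — dating-window requirement not satisfied.

Signatures required: at least 60 percent of 17 — 3/5 of 17 = 10.20, rounded up to 11, so 11 needed; 13 signed. Sufficient.
Dating window: the latest signature is 40 days after the earliest; the limit is 20 days. Outside the window.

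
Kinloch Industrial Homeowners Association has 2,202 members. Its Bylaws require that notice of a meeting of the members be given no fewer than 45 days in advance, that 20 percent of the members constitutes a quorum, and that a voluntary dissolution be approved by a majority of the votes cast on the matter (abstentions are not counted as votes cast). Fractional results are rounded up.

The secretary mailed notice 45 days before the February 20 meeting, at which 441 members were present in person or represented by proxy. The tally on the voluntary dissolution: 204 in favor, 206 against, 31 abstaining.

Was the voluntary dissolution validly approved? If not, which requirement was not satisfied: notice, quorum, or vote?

Notice: 45 days given; 45 required. Satisfied.
Quorum: 20% of 2,202 = 440.40, rounded up to 441; 441 present. Satisfied.
Vote: requires a majority of the votes cast (441 − 31 abstaining = 410); a majority of 410 is 206, so 206 needed; 204 in favor. Not satisfied.

Invalid — vote requirement not satisfied.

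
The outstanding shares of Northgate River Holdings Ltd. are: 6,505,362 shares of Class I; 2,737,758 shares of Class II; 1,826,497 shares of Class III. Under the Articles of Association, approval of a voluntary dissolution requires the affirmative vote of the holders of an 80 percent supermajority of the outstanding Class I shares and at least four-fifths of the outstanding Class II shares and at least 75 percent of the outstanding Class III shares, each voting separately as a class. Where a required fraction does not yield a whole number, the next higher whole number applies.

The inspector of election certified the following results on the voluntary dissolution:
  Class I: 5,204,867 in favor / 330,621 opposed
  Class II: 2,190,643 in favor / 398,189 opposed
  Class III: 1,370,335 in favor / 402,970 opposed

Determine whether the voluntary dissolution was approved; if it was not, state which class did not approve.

Approved — every class gave the required vote.

Class I: 4/5 of 6505362 = 5204289.60, rounded up to 5204290; 5,204,290 required, 5,204,867 in favor — approved.
Class II: 4/5 of 2737758 = 2190206.40, rounded up to 2190207; 2,190,207 required, 2,190,643 in favor — approved.
Class III: 3/4 of 1826497 = 1369872.75, rounded up to 1369873; 1,369,873 required, 1,370,335 in favor — approved.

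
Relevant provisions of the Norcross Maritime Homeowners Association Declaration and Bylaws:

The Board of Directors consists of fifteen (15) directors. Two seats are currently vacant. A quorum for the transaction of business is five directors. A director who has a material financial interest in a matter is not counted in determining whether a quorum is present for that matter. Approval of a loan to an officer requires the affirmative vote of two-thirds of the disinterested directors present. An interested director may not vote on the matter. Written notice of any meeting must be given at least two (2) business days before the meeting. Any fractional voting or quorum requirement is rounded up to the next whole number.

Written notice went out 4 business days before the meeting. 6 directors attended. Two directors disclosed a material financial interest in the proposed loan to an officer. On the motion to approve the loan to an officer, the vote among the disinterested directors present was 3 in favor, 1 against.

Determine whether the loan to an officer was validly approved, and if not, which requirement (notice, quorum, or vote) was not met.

Notice: 4 business days given; 2 required (4 ≥ 2). Satisfied.
Quorum: 6 present, but the 2 interested directors do not count, leaving 4. Quorum is 5. Not satisfied.
Vote: the loan to an officer requires two-thirds of the disinterested directors present (6 − 2 = 4). 2/3 of 4 = 2.67, rounded up to 3, so 3 affirmative votes are needed; 3 voted in favor. Satisfied. (Moot — without a quorum no business can be validly transacted.)

Invalid — quorum requirement not satisfied.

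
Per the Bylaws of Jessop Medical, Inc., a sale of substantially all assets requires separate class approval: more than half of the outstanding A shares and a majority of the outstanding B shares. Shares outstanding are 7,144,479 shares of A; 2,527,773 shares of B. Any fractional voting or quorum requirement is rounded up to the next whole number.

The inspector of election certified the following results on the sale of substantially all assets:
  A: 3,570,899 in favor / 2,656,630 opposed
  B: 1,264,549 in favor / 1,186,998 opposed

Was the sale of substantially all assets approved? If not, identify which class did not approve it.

Not approved — the A shares did not give the required vote.

A: a majority of 7144479 is 3572240; 3,572,240 required, 3,570,899 in favor — not approved.
B: a majority of 2527773 is 1263887; 1,263,887 required, 1,264,549 in favor — approved.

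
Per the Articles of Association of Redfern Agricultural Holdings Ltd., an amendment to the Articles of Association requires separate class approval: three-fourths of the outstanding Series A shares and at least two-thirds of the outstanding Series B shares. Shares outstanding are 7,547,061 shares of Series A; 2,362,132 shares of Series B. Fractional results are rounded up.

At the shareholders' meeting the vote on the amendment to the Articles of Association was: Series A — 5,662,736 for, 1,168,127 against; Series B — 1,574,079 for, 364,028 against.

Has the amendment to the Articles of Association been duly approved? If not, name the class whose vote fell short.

Series A: 3/4 of 7547061 = 5660295.75, rounded up to 5660296; 5,660,296 required, 5,662,736 in favor — approved.
Series B: 2/3 of 2362132 = 1574754.67, rounded up to 1574755; 1,574,755 required, 1,574,079 in favor — not approved.

Not approved — the Series B shares did not give the required vote.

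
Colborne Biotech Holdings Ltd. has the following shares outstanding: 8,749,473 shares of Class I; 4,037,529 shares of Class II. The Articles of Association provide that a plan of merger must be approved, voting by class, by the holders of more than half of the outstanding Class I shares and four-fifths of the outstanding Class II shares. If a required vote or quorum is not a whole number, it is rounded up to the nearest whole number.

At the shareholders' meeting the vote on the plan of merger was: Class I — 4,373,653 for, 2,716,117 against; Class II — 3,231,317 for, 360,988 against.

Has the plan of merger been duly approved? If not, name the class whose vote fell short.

Not approved — the Class I shares did not give the required vote.

Class I: a majority of 8749473 is 4374737; 4,374,737 required, 4,373,653 in favor — not approved.
Class II: 4/5 of 4037529 = 3230023.20, rounded up to 3230024; 3,230,024 required, 3,231,317 in favor — approved.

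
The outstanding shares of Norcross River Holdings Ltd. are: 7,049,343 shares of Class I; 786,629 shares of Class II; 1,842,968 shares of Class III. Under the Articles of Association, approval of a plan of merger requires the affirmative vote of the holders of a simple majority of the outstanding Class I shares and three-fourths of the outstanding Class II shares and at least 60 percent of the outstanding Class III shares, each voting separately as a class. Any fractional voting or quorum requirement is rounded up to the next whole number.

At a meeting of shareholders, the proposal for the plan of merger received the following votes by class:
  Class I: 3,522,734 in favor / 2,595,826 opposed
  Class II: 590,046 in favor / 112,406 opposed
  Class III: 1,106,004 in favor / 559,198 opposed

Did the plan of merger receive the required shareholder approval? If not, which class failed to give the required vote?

Not approved — the Class I shares did not give the required vote.

Class I: a majority of 7049343 is 3524672; 3,524,672 required, 3,522,734 in favor — not approved.
Class II: 3/4 of 786629 = 589971.75, rounded up to 589972; 589,972 required, 590,046 in favor — approved.
Class III: 3/5 of 1842968 = 1105780.80, rounded up to 1105781; 1,105,781 required, 1,106,004 in favor — approved.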